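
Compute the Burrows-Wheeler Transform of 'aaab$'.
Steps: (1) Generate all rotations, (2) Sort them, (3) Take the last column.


Rotations (sorted):
  0: $aaab -> last char: b
  1: aaab$ -> last char: $
  2: aab$a -> last char: a
  3: ab$aa -> last char: a
  4: b$aaa -> last char: a


BWT = b$aaa


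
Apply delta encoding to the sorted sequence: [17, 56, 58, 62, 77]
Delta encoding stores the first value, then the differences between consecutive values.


First value: 17
Deltas:
  56 - 17 = 39
  58 - 56 = 2
  62 - 58 = 4
  77 - 62 = 15


Delta encoded: [17, 39, 2, 4, 15]


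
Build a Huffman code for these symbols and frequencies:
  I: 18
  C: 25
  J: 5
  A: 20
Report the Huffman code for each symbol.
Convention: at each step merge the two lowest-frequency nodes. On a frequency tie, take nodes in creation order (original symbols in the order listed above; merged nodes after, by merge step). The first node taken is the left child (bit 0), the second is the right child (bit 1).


Huffman tree construction:
Step 1: Merge J(5) + I(18) = 23
Step 2: Merge A(20) + (J+I)(23) = 43
Step 3: Merge C(25) + (A+(J+I))(43) = 68
Read each symbol's code off the tree from the root (left child = 0, right child = 1).

Codes:
  I: 111 (length 3)
  C: 0 (length 1)
  J: 110 (length 3)
  A: 10 (length 2)
Average code length: 134/68 = 1.9706 bits/symbol


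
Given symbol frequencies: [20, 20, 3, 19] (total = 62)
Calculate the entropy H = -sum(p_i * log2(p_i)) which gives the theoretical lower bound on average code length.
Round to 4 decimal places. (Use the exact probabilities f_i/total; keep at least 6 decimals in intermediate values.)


Per-symbol terms -p_i * log2(p_i) with p_i = f_i/62:
  p = 20/62 = 0.322581: log2(p) = -1.632268, -p*log2(p) = 0.526538
  p = 20/62 = 0.322581: log2(p) = -1.632268, -p*log2(p) = 0.526538
  p = 3/62 = 0.048387: log2(p) = -4.369234, -p*log2(p) = 0.211415
  p = 19/62 = 0.306452: log2(p) = -1.706269, -p*log2(p) = 0.522889
H = 0.526538 + 0.526538 + 0.211415 + 0.522889 = 1.787380

H = 1.7874 bits/symbol


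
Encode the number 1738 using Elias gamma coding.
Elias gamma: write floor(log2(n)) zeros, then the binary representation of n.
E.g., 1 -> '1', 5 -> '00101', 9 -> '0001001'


num_bits = floor(log2(1738)) + 1 = 11
leading_zeros = num_bits - 1 = 10
binary(1738) = 11011001010

Elias gamma(1738) = '0000000000' + '11011001010' = 000000000011011001010 (21 bits)


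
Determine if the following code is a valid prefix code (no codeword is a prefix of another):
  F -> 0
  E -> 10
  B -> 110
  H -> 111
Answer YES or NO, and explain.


Checking each pair (does one codeword prefix another?):
  F='0' vs E='10': no prefix
  F='0' vs B='110': no prefix
  F='0' vs H='111': no prefix
  E='10' vs F='0': no prefix
  E='10' vs B='110': no prefix
  E='10' vs H='111': no prefix
  B='110' vs F='0': no prefix
  B='110' vs E='10': no prefix
  B='110' vs H='111': no prefix
  H='111' vs F='0': no prefix
  H='111' vs E='10': no prefix
  H='111' vs B='110': no prefix
No violation found over all pairs.

YES -- this is a valid prefix code. No codeword is a prefix of any other codeword.


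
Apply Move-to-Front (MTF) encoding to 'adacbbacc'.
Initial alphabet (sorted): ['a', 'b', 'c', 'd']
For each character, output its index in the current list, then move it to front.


MTF encoding:
'a': index 0 in ['a', 'b', 'c', 'd'] -> ['a', 'b', 'c', 'd']
'd': index 3 in ['a', 'b', 'c', 'd'] -> ['d', 'a', 'b', 'c']
'a': index 1 in ['d', 'a', 'b', 'c'] -> ['a', 'd', 'b', 'c']
'c': index 3 in ['a', 'd', 'b', 'c'] -> ['c', 'a', 'd', 'b']
'b': index 3 in ['c', 'a', 'd', 'b'] -> ['b', 'c', 'a', 'd']
'b': index 0 in ['b', 'c', 'a', 'd'] -> ['b', 'c', 'a', 'd']
'a': index 2 in ['b', 'c', 'a', 'd'] -> ['a', 'b', 'c', 'd']
'c': index 2 in ['a', 'b', 'c', 'd'] -> ['c', 'a', 'b', 'd']
'c': index 0 in ['c', 'a', 'b', 'd'] -> ['c', 'a', 'b', 'd']


Output: [0, 3, 1, 3, 3, 0, 2, 2, 0]


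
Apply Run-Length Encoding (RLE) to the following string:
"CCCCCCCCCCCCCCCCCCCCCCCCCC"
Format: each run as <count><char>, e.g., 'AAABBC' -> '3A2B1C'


Scanning runs left to right:
  i=0: run of 'C' x 26 -> '26C'

RLE = 26C


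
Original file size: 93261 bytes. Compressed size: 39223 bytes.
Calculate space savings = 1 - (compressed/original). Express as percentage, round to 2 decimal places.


ratio = compressed/original = 39223/93261 = 0.420572
savings = 1 - ratio = 1 - 0.420572 = 0.579428
as a percentage: 0.579428 * 100 = 57.94%

Space savings = 1 - 39223/93261 = 57.94%


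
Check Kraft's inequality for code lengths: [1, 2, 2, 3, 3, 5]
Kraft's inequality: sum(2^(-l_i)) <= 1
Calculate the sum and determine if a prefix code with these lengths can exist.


Sum = 2^(-1) + 2^(-2) + 2^(-2) + 2^(-3) + 2^(-3) + 2^(-5)
    = 0.5 + 0.25 + 0.25 + 0.125 + 0.125 + 0.03125
    = 41/32 = 1.28125
Since 1.28125 > 1, Kraft's inequality is NOT satisfied.
A prefix code with these lengths CANNOT exist.

Kraft sum = 1.28125. Not satisfied.


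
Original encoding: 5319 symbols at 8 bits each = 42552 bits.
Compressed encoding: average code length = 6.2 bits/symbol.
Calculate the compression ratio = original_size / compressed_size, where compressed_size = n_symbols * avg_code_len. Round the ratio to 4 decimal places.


original_size = n_symbols * orig_bits = 5319 * 8 = 42552 bits
compressed_size = n_symbols * avg_code_len = 5319 * 6.2 = 32977.8 bits
ratio = original_size / compressed_size = 42552 / 32977.8 = 1.2903

Compression ratio = 1.2903


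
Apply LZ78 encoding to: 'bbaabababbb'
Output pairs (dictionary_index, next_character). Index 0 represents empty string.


LZ78 encoding steps:
Dictionary: {0: ''}
Step 1: w='' (idx 0), next='b' -> output (0, 'b'), add 'b' as idx 1
Step 2: w='b' (idx 1), next='a' -> output (1, 'a'), add 'ba' as idx 2
Step 3: w='' (idx 0), next='a' -> output (0, 'a'), add 'a' as idx 3
Step 4: w='ba' (idx 2), next='b' -> output (2, 'b'), add 'bab' as idx 4
Step 5: w='a' (idx 3), next='b' -> output (3, 'b'), add 'ab' as idx 5
Step 6: w='b' (idx 1), next='b' -> output (1, 'b'), add 'bb' as idx 6


Encoded: [(0, 'b'), (1, 'a'), (0, 'a'), (2, 'b'), (3, 'b'), (1, 'b')]


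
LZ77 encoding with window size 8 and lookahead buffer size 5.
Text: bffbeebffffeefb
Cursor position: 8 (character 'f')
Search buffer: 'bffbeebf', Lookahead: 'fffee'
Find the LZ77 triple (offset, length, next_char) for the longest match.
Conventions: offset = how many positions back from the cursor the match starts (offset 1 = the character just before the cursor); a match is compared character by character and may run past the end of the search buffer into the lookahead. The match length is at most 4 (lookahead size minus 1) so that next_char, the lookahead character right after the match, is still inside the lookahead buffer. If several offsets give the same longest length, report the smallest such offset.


Try each offset into the search buffer:
  offset=1 (pos 7, char 'f'): match length 3
  offset=2 (pos 6, char 'b'): match length 0
  offset=3 (pos 5, char 'e'): match length 0
  offset=4 (pos 4, char 'e'): match length 0
  offset=5 (pos 3, char 'b'): match length 0
  offset=6 (pos 2, char 'f'): match length 1
  offset=7 (pos 1, char 'f'): match length 2
  offset=8 (pos 0, char 'b'): match length 0
Longest match has length 3 at offset 1.
next_char = character at position 8 + 3 = 11 -> 'e'

Best match: offset=1, length=3 (matching 'fff' starting at position 7)
LZ77 triple: (1, 3, 'e')


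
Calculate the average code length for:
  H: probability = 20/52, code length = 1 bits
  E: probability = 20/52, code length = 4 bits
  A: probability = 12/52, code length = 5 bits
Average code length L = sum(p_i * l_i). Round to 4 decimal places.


Weighted contributions p_i * l_i:
  H: (20/52) * 1 = 20/52
  E: (20/52) * 4 = 80/52
  A: (12/52) * 5 = 60/52
Sum = (20 + 80 + 60)/52 = 160/52

L = 160/52 = 3.0769 bits/symbol


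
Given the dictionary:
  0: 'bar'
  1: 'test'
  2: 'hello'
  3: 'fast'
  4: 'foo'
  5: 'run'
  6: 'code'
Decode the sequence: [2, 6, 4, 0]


Look up each index in the dictionary:
  2 -> 'hello'
  6 -> 'code'
  4 -> 'foo'
  0 -> 'bar'

Decoded: "hello code foo bar"


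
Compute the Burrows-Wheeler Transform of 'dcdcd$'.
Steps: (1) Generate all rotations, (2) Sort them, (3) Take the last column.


Rotations (sorted):
  0: $dcdcd -> last char: d
  1: cd$dcd -> last char: d
  2: cdcd$d -> last char: d
  3: d$dcdc -> last char: c
  4: dcd$dc -> last char: c
  5: dcdcd$ -> last char: $


BWT = dddcc$


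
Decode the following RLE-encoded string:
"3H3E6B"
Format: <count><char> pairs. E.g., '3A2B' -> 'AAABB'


Expanding each <count><char> pair:
  3H -> 'HHH'
  3E -> 'EEE'
  6B -> 'BBBBBB'

Decoded = HHHEEEBBBBBB


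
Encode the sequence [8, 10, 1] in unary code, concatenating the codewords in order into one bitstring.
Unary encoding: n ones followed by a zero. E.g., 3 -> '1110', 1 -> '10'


Encode each number as n ones followed by a terminating 0:
  8 -> 111111110 (9 bits)
  10 -> 11111111110 (11 bits)
  1 -> 10 (2 bits)
Total length = 9 + 11 + 2 = 22 bits.

Unary([8, 10, 1]) = 1111111101111111111010 (22 bits)


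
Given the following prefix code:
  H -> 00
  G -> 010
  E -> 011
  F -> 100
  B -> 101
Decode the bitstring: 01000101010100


Decoding step by step:
Bits 010 -> G
Bits 00 -> H
Bits 101 -> B
Bits 010 -> G
Bits 100 -> F


Decoded message: GHBGF


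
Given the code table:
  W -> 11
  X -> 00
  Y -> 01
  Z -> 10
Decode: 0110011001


Decoding:
01 -> Y
10 -> Z
01 -> Y
10 -> Z
01 -> Y


Result: YZYZY


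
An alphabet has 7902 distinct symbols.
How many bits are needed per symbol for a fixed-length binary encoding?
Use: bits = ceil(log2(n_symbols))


log2(7902) = 12.948
Bracket: 2^12 = 4096 < 7902 <= 2^13 = 8192
So ceil(log2(7902)) = 13

bits = ceil(log2(7902)) = ceil(12.948) = 13 bits


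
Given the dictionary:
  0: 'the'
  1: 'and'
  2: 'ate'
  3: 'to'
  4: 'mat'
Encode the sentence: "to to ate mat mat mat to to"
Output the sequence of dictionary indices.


Look up each word in the dictionary:
  'to' -> 3
  'to' -> 3
  'ate' -> 2
  'mat' -> 4
  'mat' -> 4
  'mat' -> 4
  'to' -> 3
  'to' -> 3

Encoded: [3, 3, 2, 4, 4, 4, 3, 3]


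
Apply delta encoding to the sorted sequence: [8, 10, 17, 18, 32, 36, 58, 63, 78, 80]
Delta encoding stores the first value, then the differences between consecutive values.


First value: 8
Deltas:
  10 - 8 = 2
  17 - 10 = 7
  18 - 17 = 1
  32 - 18 = 14
  36 - 32 = 4
  58 - 36 = 22
  63 - 58 = 5
  78 - 63 = 15
  80 - 78 = 2


Delta encoded: [8, 2, 7, 1, 14, 4, 22, 5, 15, 2]


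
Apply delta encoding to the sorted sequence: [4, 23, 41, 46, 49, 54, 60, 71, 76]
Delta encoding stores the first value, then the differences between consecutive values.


First value: 4
Deltas:
  23 - 4 = 19
  41 - 23 = 18
  46 - 41 = 5
  49 - 46 = 3
  54 - 49 = 5
  60 - 54 = 6
  71 - 60 = 11
  76 - 71 = 5


Delta encoded: [4, 19, 18, 5, 3, 5, 6, 11, 5]


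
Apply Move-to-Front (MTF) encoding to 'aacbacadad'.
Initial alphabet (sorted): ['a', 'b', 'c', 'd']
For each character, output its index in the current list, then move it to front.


MTF encoding:
'a': index 0 in ['a', 'b', 'c', 'd'] -> ['a', 'b', 'c', 'd']
'a': index 0 in ['a', 'b', 'c', 'd'] -> ['a', 'b', 'c', 'd']
'c': index 2 in ['a', 'b', 'c', 'd'] -> ['c', 'a', 'b', 'd']
'b': index 2 in ['c', 'a', 'b', 'd'] -> ['b', 'c', 'a', 'd']
'a': index 2 in ['b', 'c', 'a', 'd'] -> ['a', 'b', 'c', 'd']
'c': index 2 in ['a', 'b', 'c', 'd'] -> ['c', 'a', 'b', 'd']
'a': index 1 in ['c', 'a', 'b', 'd'] -> ['a', 'c', 'b', 'd']
'd': index 3 in ['a', 'c', 'b', 'd'] -> ['d', 'a', 'c', 'b']
'a': index 1 in ['d', 'a', 'c', 'b'] -> ['a', 'd', 'c', 'b']
'd': index 1 in ['a', 'd', 'c', 'b'] -> ['d', 'a', 'c', 'b']


Output: [0, 0, 2, 2, 2, 2, 1, 3, 1, 1]


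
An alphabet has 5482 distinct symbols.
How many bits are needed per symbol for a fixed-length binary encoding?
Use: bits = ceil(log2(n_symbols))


log2(5482) = 12.4205
Bracket: 2^12 = 4096 < 5482 <= 2^13 = 8192
So ceil(log2(5482)) = 13

bits = ceil(log2(5482)) = ceil(12.4205) = 13 bits


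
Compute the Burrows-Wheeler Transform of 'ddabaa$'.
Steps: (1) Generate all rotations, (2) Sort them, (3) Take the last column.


Rotations (sorted):
  0: $ddabaa -> last char: a
  1: a$ddaba -> last char: a
  2: aa$ddab -> last char: b
  3: abaa$dd -> last char: d
  4: baa$dda -> last char: a
  5: dabaa$d -> last char: d
  6: ddabaa$ -> last char: $


BWT = aabdad$


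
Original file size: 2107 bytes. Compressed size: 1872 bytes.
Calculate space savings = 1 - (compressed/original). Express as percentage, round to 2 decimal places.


ratio = compressed/original = 1872/2107 = 0.888467
savings = 1 - ratio = 1 - 0.888467 = 0.111533
as a percentage: 0.111533 * 100 = 11.15%

Space savings = 1 - 1872/2107 = 11.15%


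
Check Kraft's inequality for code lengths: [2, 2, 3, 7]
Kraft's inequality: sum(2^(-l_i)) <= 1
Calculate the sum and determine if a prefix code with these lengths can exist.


Sum = 2^(-2) + 2^(-2) + 2^(-3) + 2^(-7)
    = 0.25 + 0.25 + 0.125 + 0.0078125
    = 81/128 = 0.6328125
Since 0.6328125 <= 1, Kraft's inequality IS satisfied.
A prefix code with these lengths CAN exist.

Kraft sum = 0.6328125. Satisfied.


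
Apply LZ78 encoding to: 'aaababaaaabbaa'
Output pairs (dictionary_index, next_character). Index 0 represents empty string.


LZ78 encoding steps:
Dictionary: {0: ''}
Step 1: w='' (idx 0), next='a' -> output (0, 'a'), add 'a' as idx 1
Step 2: w='a' (idx 1), next='a' -> output (1, 'a'), add 'aa' as idx 2
Step 3: w='' (idx 0), next='b' -> output (0, 'b'), add 'b' as idx 3
Step 4: w='a' (idx 1), next='b' -> output (1, 'b'), add 'ab' as idx 4
Step 5: w='aa' (idx 2), next='a' -> output (2, 'a'), add 'aaa' as idx 5
Step 6: w='ab' (idx 4), next='b' -> output (4, 'b'), add 'abb' as idx 6
Step 7: w='aa' (idx 2), end of input -> output (2, '')


Encoded: [(0, 'a'), (1, 'a'), (0, 'b'), (1, 'b'), (2, 'a'), (4, 'b'), (2, '')]


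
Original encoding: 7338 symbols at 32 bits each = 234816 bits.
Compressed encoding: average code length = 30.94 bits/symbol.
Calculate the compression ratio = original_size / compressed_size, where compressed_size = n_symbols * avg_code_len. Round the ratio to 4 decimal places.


original_size = n_symbols * orig_bits = 7338 * 32 = 234816 bits
compressed_size = n_symbols * avg_code_len = 7338 * 30.94 = 227037.72 bits
ratio = original_size / compressed_size = 234816 / 227037.72 = 1.0343

Compression ratio = 1.0343


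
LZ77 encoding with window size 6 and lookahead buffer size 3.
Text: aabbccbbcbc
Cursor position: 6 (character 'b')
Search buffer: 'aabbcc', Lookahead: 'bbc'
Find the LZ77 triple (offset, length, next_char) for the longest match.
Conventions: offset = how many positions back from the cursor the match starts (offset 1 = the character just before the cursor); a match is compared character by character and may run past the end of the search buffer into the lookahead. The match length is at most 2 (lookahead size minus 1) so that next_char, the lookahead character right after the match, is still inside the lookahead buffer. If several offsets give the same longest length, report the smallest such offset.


Try each offset into the search buffer:
  offset=1 (pos 5, char 'c'): match length 0
  offset=2 (pos 4, char 'c'): match length 0
  offset=3 (pos 3, char 'b'): match length 1
  offset=4 (pos 2, char 'b'): match length 2
  offset=5 (pos 1, char 'a'): match length 0
  offset=6 (pos 0, char 'a'): match length 0
Longest match has length 2 at offset 4.
next_char = character at position 6 + 2 = 8 -> 'c'

Best match: offset=4, length=2 (matching 'bb' starting at position 2)
LZ77 triple: (4, 2, 'c')


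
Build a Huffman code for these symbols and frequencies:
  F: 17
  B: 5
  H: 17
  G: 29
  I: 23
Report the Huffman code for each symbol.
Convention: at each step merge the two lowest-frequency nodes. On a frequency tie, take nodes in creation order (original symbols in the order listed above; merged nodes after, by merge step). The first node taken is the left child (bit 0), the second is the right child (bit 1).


Huffman tree construction:
Step 1: Merge B(5) + F(17) = 22
Step 2: Merge H(17) + (B+F)(22) = 39
Step 3: Merge I(23) + G(29) = 52
Step 4: Merge (H+(B+F))(39) + (I+G)(52) = 91
Read each symbol's code off the tree from the root (left child = 0, right child = 1).

Codes:
  F: 011 (length 3)
  B: 010 (length 3)
  H: 00 (length 2)
  G: 11 (length 2)
  I: 10 (length 2)
Average code length: 204/91 = 2.2418 bits/symbol


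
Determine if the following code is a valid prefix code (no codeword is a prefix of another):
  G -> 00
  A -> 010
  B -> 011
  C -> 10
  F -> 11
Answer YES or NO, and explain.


Checking each pair (does one codeword prefix another?):
  G='00' vs A='010': no prefix
  G='00' vs B='011': no prefix
  G='00' vs C='10': no prefix
  G='00' vs F='11': no prefix
  A='010' vs G='00': no prefix
  A='010' vs B='011': no prefix
  A='010' vs C='10': no prefix
  A='010' vs F='11': no prefix
  B='011' vs G='00': no prefix
  B='011' vs A='010': no prefix
  B='011' vs C='10': no prefix
  B='011' vs F='11': no prefix
  C='10' vs G='00': no prefix
  C='10' vs A='010': no prefix
  C='10' vs B='011': no prefix
  C='10' vs F='11': no prefix
  F='11' vs G='00': no prefix
  F='11' vs A='010': no prefix
  F='11' vs B='011': no prefix
  F='11' vs C='10': no prefix
No violation found over all pairs.

YES -- this is a valid prefix code. No codeword is a prefix of any other codeword.


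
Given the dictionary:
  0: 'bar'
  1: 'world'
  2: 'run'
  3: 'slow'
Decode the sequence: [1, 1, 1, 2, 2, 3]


Look up each index in the dictionary:
  1 -> 'world'
  1 -> 'world'
  1 -> 'world'
  2 -> 'run'
  2 -> 'run'
  3 -> 'slow'

Decoded: "world world world run run slow"


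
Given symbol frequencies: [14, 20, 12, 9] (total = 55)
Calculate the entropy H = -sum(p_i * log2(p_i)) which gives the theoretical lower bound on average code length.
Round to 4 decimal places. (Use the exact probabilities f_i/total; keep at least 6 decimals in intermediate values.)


Per-symbol terms -p_i * log2(p_i) with p_i = f_i/55:
  p = 14/55 = 0.254545: log2(p) = -1.974005, -p*log2(p) = 0.502474
  p = 20/55 = 0.363636: log2(p) = -1.459432, -p*log2(p) = 0.530702
  p = 12/55 = 0.218182: log2(p) = -2.196397, -p*log2(p) = 0.479214
  p = 9/55 = 0.163636: log2(p) = -2.611435, -p*log2(p) = 0.427326
H = 0.502474 + 0.530702 + 0.479214 + 0.427326 = 1.939716

H = 1.9397 bits/symbol


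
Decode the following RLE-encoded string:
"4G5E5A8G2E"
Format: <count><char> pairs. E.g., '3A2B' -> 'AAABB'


Expanding each <count><char> pair:
  4G -> 'GGGG'
  5E -> 'EEEEE'
  5A -> 'AAAAA'
  8G -> 'GGGGGGGG'
  2E -> 'EE'

Decoded = GGGGEEEEEAAAAAGGGGGGGGEE


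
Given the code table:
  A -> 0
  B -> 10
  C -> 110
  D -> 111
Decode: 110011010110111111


Decoding:
110 -> C
0 -> A
110 -> C
10 -> B
110 -> C
111 -> D
111 -> D


Result: CACBCDD


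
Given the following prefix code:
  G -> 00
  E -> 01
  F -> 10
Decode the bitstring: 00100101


Decoding step by step:
Bits 00 -> G
Bits 10 -> F
Bits 01 -> E
Bits 01 -> E


Decoded message: GFEE


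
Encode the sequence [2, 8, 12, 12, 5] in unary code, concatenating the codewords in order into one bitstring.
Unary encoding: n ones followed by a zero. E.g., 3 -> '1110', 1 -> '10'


Encode each number as n ones followed by a terminating 0:
  2 -> 110 (3 bits)
  8 -> 111111110 (9 bits)
  12 -> 1111111111110 (13 bits)
  12 -> 1111111111110 (13 bits)
  5 -> 111110 (6 bits)
Total length = 3 + 9 + 13 + 13 + 6 = 44 bits.

Unary([2, 8, 12, 12, 5]) = 11011111111011111111111101111111111110111110 (44 bits)


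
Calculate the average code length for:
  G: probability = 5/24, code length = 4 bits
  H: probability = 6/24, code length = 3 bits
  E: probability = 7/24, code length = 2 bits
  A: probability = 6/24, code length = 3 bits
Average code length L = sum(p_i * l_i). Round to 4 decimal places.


Weighted contributions p_i * l_i:
  G: (5/24) * 4 = 20/24
  H: (6/24) * 3 = 18/24
  E: (7/24) * 2 = 14/24
  A: (6/24) * 3 = 18/24
Sum = (20 + 18 + 14 + 18)/24 = 70/24

L = 70/24 = 2.9167 bits/symbol


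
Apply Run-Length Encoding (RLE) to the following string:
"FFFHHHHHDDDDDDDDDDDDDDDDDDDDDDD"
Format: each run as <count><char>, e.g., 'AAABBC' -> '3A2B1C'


Scanning runs left to right:
  i=0: run of 'F' x 3 -> '3F'
  i=3: run of 'H' x 5 -> '5H'
  i=8: run of 'D' x 23 -> '23D'

RLE = 3F5H23D


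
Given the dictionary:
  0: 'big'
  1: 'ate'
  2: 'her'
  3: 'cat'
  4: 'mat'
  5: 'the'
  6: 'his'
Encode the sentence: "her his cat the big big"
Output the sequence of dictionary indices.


Look up each word in the dictionary:
  'her' -> 2
  'his' -> 6
  'cat' -> 3
  'the' -> 5
  'big' -> 0
  'big' -> 0

Encoded: [2, 6, 3, 5, 0, 0]


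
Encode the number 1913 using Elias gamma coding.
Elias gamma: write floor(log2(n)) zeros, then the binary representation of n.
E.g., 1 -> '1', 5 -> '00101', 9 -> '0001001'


num_bits = floor(log2(1913)) + 1 = 11
leading_zeros = num_bits - 1 = 10
binary(1913) = 11101111001

Elias gamma(1913) = '0000000000' + '11101111001' = 000000000011101111001 (21 bits)


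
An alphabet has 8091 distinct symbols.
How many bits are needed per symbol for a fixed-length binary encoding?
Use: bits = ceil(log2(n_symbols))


log2(8091) = 12.9821
Bracket: 2^12 = 4096 < 8091 <= 2^13 = 8192
So ceil(log2(8091)) = 13

bits = ceil(log2(8091)) = ceil(12.9821) = 13 bits


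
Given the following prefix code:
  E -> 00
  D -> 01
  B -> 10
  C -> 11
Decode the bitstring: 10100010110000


Decoding step by step:
Bits 10 -> B
Bits 10 -> B
Bits 00 -> E
Bits 10 -> B
Bits 11 -> C
Bits 00 -> E
Bits 00 -> E


Decoded message: BBEBCEE


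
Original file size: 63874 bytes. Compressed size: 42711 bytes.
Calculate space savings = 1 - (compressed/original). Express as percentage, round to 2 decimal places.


ratio = compressed/original = 42711/63874 = 0.668676
savings = 1 - ratio = 1 - 0.668676 = 0.331324
as a percentage: 0.331324 * 100 = 33.13%

Space savings = 1 - 42711/63874 = 33.13%


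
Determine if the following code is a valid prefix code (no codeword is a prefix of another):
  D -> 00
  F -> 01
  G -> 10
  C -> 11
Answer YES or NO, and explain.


Checking each pair (does one codeword prefix another?):
  D='00' vs F='01': no prefix
  D='00' vs G='10': no prefix
  D='00' vs C='11': no prefix
  F='01' vs D='00': no prefix
  F='01' vs G='10': no prefix
  F='01' vs C='11': no prefix
  G='10' vs D='00': no prefix
  G='10' vs F='01': no prefix
  G='10' vs C='11': no prefix
  C='11' vs D='00': no prefix
  C='11' vs F='01': no prefix
  C='11' vs G='10': no prefix
No violation found over all pairs.

YES -- this is a valid prefix code. No codeword is a prefix of any other codeword.


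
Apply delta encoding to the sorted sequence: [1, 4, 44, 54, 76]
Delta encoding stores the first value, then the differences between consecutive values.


First value: 1
Deltas:
  4 - 1 = 3
  44 - 4 = 40
  54 - 44 = 10
  76 - 54 = 22


Delta encoded: [1, 3, 40, 10, 22]


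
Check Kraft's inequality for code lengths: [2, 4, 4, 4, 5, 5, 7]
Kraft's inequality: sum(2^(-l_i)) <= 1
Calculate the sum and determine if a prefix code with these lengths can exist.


Sum = 2^(-2) + 2^(-4) + 2^(-4) + 2^(-4) + 2^(-5) + 2^(-5) + 2^(-7)
    = 0.25 + 0.0625 + 0.0625 + 0.0625 + 0.03125 + 0.03125 + 0.0078125
    = 65/128 = 0.5078125
Since 0.5078125 <= 1, Kraft's inequality IS satisfied.
A prefix code with these lengths CAN exist.

Kraft sum = 0.5078125. Satisfied.


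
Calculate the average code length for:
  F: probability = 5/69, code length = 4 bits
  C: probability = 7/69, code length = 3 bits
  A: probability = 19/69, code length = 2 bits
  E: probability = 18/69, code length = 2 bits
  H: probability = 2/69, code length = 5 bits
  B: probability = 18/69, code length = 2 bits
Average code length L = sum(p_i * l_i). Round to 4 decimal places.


Weighted contributions p_i * l_i:
  F: (5/69) * 4 = 20/69
  C: (7/69) * 3 = 21/69
  A: (19/69) * 2 = 38/69
  E: (18/69) * 2 = 36/69
  H: (2/69) * 5 = 10/69
  B: (18/69) * 2 = 36/69
Sum = (20 + 21 + 38 + 36 + 10 + 36)/69 = 161/69

L = 161/69 = 2.3333 bits/symbol


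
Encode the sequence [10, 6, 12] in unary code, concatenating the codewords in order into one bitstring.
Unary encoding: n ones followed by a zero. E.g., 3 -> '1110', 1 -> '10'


Encode each number as n ones followed by a terminating 0:
  10 -> 11111111110 (11 bits)
  6 -> 1111110 (7 bits)
  12 -> 1111111111110 (13 bits)
Total length = 11 + 7 + 13 = 31 bits.

Unary([10, 6, 12]) = 1111111111011111101111111111110 (31 bits)


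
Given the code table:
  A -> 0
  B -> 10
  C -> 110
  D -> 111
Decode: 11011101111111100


Decoding:
110 -> C
111 -> D
0 -> A
111 -> D
111 -> D
110 -> C
0 -> A


Result: CDADDCA


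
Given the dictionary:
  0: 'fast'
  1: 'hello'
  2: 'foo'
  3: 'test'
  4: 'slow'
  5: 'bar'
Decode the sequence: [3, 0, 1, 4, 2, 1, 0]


Look up each index in the dictionary:
  3 -> 'test'
  0 -> 'fast'
  1 -> 'hello'
  4 -> 'slow'
  2 -> 'foo'
  1 -> 'hello'
  0 -> 'fast'

Decoded: "test fast hello slow foo hello fast"


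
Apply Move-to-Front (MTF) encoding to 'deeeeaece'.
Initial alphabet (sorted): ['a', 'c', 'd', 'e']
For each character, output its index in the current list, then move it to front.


MTF encoding:
'd': index 2 in ['a', 'c', 'd', 'e'] -> ['d', 'a', 'c', 'e']
'e': index 3 in ['d', 'a', 'c', 'e'] -> ['e', 'd', 'a', 'c']
'e': index 0 in ['e', 'd', 'a', 'c'] -> ['e', 'd', 'a', 'c']
'e': index 0 in ['e', 'd', 'a', 'c'] -> ['e', 'd', 'a', 'c']
'e': index 0 in ['e', 'd', 'a', 'c'] -> ['e', 'd', 'a', 'c']
'a': index 2 in ['e', 'd', 'a', 'c'] -> ['a', 'e', 'd', 'c']
'e': index 1 in ['a', 'e', 'd', 'c'] -> ['e', 'a', 'd', 'c']
'c': index 3 in ['e', 'a', 'd', 'c'] -> ['c', 'e', 'a', 'd']
'e': index 1 in ['c', 'e', 'a', 'd'] -> ['e', 'c', 'a', 'd']


Output: [2, 3, 0, 0, 0, 2, 1, 3, 1]


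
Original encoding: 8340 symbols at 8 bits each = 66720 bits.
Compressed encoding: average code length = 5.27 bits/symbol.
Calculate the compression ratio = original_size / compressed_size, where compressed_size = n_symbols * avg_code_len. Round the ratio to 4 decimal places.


original_size = n_symbols * orig_bits = 8340 * 8 = 66720 bits
compressed_size = n_symbols * avg_code_len = 8340 * 5.27 = 43951.8 bits
ratio = original_size / compressed_size = 66720 / 43951.8 = 1.518

Compression ratio = 1.518


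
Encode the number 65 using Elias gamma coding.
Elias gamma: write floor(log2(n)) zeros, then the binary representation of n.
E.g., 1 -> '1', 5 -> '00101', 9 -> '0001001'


num_bits = floor(log2(65)) + 1 = 7
leading_zeros = num_bits - 1 = 6
binary(65) = 1000001

Elias gamma(65) = '000000' + '1000001' = 0000001000001 (13 bits)


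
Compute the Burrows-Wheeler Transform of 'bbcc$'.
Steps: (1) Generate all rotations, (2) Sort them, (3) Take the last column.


Rotations (sorted):
  0: $bbcc -> last char: c
  1: bbcc$ -> last char: $
  2: bcc$b -> last char: b
  3: c$bbc -> last char: c
  4: cc$bb -> last char: b


BWT = c$bcb


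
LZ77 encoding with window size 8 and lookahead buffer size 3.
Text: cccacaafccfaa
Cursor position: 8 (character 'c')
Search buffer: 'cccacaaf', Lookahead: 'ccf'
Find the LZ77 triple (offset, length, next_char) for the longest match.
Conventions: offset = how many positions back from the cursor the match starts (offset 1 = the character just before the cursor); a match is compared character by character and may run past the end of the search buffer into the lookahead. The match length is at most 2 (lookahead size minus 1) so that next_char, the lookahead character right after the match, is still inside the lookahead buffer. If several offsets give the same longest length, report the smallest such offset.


Try each offset into the search buffer:
  offset=1 (pos 7, char 'f'): match length 0
  offset=2 (pos 6, char 'a'): match length 0
  offset=3 (pos 5, char 'a'): match length 0
  offset=4 (pos 4, char 'c'): match length 1
  offset=5 (pos 3, char 'a'): match length 0
  offset=6 (pos 2, char 'c'): match length 1
  offset=7 (pos 1, char 'c'): match length 2
  offset=8 (pos 0, char 'c'): match length 2
Longest match has length 2, found at offsets 7, 8; take the smallest, offset 7.
next_char = character at position 8 + 2 = 10 -> 'f'

Best match: offset=7, length=2 (matching 'cc' starting at position 1)
LZ77 triple: (7, 2, 'f')


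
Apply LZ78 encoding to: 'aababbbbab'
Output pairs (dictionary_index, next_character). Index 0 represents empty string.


LZ78 encoding steps:
Dictionary: {0: ''}
Step 1: w='' (idx 0), next='a' -> output (0, 'a'), add 'a' as idx 1
Step 2: w='a' (idx 1), next='b' -> output (1, 'b'), add 'ab' as idx 2
Step 3: w='ab' (idx 2), next='b' -> output (2, 'b'), add 'abb' as idx 3
Step 4: w='' (idx 0), next='b' -> output (0, 'b'), add 'b' as idx 4
Step 5: w='b' (idx 4), next='a' -> output (4, 'a'), add 'ba' as idx 5
Step 6: w='b' (idx 4), end of input -> output (4, '')


Encoded: [(0, 'a'), (1, 'b'), (2, 'b'), (0, 'b'), (4, 'a'), (4, '')]


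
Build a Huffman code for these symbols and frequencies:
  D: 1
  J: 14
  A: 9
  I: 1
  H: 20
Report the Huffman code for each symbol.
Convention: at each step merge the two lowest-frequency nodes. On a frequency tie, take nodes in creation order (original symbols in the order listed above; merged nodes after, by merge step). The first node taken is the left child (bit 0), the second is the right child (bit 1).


Huffman tree construction:
Step 1: Merge D(1) + I(1) = 2
Step 2: Merge (D+I)(2) + A(9) = 11
Step 3: Merge ((D+I)+A)(11) + J(14) = 25
Step 4: Merge H(20) + (((D+I)+A)+J)(25) = 45
Read each symbol's code off the tree from the root (left child = 0, right child = 1).

Codes:
  D: 1000 (length 4)
  J: 11 (length 2)
  A: 101 (length 3)
  I: 1001 (length 4)
  H: 0 (length 1)
Average code length: 83/45 = 1.8444 bits/symbol


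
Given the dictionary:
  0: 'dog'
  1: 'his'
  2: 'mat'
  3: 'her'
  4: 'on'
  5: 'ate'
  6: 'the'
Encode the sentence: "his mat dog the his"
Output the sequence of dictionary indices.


Look up each word in the dictionary:
  'his' -> 1
  'mat' -> 2
  'dog' -> 0
  'the' -> 6
  'his' -> 1

Encoded: [1, 2, 0, 6, 1]


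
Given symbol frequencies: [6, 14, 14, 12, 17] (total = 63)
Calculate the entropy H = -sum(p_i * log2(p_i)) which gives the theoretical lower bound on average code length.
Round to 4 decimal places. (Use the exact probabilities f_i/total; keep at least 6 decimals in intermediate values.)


Per-symbol terms -p_i * log2(p_i) with p_i = f_i/63:
  p = 6/63 = 0.095238: log2(p) = -3.392317, -p*log2(p) = 0.323078
  p = 14/63 = 0.222222: log2(p) = -2.169925, -p*log2(p) = 0.482206
  p = 14/63 = 0.222222: log2(p) = -2.169925, -p*log2(p) = 0.482206
  p = 12/63 = 0.190476: log2(p) = -2.392317, -p*log2(p) = 0.455680
  p = 17/63 = 0.269841: log2(p) = -1.889817, -p*log2(p) = 0.509951
H = 0.323078 + 0.482206 + 0.482206 + 0.455680 + 0.509951 = 2.253121

H = 2.2531 bits/symbol


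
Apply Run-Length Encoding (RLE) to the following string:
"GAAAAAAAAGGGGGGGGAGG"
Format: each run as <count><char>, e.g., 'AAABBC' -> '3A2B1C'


Scanning runs left to right:
  i=0: run of 'G' x 1 -> '1G'
  i=1: run of 'A' x 8 -> '8A'
  i=9: run of 'G' x 8 -> '8G'
  i=17: run of 'A' x 1 -> '1A'
  i=18: run of 'G' x 2 -> '2G'

RLE = 1G8A8G1A2G


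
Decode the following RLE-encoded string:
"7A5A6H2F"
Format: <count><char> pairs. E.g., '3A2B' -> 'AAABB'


Expanding each <count><char> pair:
  7A -> 'AAAAAAA'
  5A -> 'AAAAA'
  6H -> 'HHHHHH'
  2F -> 'FF'

Decoded = AAAAAAAAAAAAHHHHHHFF


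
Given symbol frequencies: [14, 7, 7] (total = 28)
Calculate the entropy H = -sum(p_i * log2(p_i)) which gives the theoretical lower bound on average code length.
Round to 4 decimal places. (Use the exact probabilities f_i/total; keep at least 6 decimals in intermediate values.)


Per-symbol terms -p_i * log2(p_i) with p_i = f_i/28:
  p = 14/28 = 0.500000: log2(p) = -1.000000, -p*log2(p) = 0.500000
  p = 7/28 = 0.250000: log2(p) = -2.000000, -p*log2(p) = 0.500000
  p = 7/28 = 0.250000: log2(p) = -2.000000, -p*log2(p) = 0.500000
H = 0.500000 + 0.500000 + 0.500000 = 1.500000

H = 1.5 bits/symbol


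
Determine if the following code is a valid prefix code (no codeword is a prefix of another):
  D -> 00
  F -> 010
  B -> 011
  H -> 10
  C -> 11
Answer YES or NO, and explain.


Checking each pair (does one codeword prefix another?):
  D='00' vs F='010': no prefix
  D='00' vs B='011': no prefix
  D='00' vs H='10': no prefix
  D='00' vs C='11': no prefix
  F='010' vs D='00': no prefix
  F='010' vs B='011': no prefix
  F='010' vs H='10': no prefix
  F='010' vs C='11': no prefix
  B='011' vs D='00': no prefix
  B='011' vs F='010': no prefix
  B='011' vs H='10': no prefix
  B='011' vs C='11': no prefix
  H='10' vs D='00': no prefix
  H='10' vs F='010': no prefix
  H='10' vs B='011': no prefix
  H='10' vs C='11': no prefix
  C='11' vs D='00': no prefix
  C='11' vs F='010': no prefix
  C='11' vs B='011': no prefix
  C='11' vs H='10': no prefix
No violation found over all pairs.

YES -- this is a valid prefix code. No codeword is a prefix of any other codeword.


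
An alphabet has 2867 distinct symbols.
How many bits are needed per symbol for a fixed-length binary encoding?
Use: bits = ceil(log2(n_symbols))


log2(2867) = 11.4853
Bracket: 2^11 = 2048 < 2867 <= 2^12 = 4096
So ceil(log2(2867)) = 12

bits = ceil(log2(2867)) = ceil(11.4853) = 12 bits


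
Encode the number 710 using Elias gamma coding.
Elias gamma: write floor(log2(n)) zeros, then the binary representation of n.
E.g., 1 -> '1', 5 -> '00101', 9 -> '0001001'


num_bits = floor(log2(710)) + 1 = 10
leading_zeros = num_bits - 1 = 9
binary(710) = 1011000110

Elias gamma(710) = '000000000' + '1011000110' = 0000000001011000110 (19 bits)


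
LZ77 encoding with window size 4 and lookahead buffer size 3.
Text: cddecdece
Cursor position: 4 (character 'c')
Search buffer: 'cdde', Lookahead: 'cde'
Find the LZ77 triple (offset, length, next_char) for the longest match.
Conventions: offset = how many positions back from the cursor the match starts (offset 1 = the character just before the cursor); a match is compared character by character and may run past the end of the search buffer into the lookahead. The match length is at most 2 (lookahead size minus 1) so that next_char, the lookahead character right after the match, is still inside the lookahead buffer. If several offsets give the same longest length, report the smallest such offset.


Try each offset into the search buffer:
  offset=1 (pos 3, char 'e'): match length 0
  offset=2 (pos 2, char 'd'): match length 0
  offset=3 (pos 1, char 'd'): match length 0
  offset=4 (pos 0, char 'c'): match length 2
Longest match has length 2 at offset 4.
next_char = character at position 4 + 2 = 6 -> 'e'

Best match: offset=4, length=2 (matching 'cd' starting at position 0)
LZ77 triple: (4, 2, 'e')


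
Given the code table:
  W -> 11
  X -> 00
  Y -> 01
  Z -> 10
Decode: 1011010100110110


Decoding:
10 -> Z
11 -> W
01 -> Y
01 -> Y
00 -> X
11 -> W
01 -> Y
10 -> Z


Result: ZWYYXWYZ


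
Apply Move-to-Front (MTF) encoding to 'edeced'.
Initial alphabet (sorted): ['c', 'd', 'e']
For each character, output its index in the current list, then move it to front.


MTF encoding:
'e': index 2 in ['c', 'd', 'e'] -> ['e', 'c', 'd']
'd': index 2 in ['e', 'c', 'd'] -> ['d', 'e', 'c']
'e': index 1 in ['d', 'e', 'c'] -> ['e', 'd', 'c']
'c': index 2 in ['e', 'd', 'c'] -> ['c', 'e', 'd']
'e': index 1 in ['c', 'e', 'd'] -> ['e', 'c', 'd']
'd': index 2 in ['e', 'c', 'd'] -> ['d', 'e', 'c']


Output: [2, 2, 1, 2, 1, 2]


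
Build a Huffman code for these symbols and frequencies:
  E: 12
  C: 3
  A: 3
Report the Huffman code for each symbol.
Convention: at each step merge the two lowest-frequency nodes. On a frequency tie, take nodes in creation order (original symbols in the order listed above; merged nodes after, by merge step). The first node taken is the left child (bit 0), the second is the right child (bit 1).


Huffman tree construction:
Step 1: Merge C(3) + A(3) = 6
Step 2: Merge (C+A)(6) + E(12) = 18
Read each symbol's code off the tree from the root (left child = 0, right child = 1).

Codes:
  E: 1 (length 1)
  C: 00 (length 2)
  A: 01 (length 2)
Average code length: 24/18 = 1.3333 bits/symbol


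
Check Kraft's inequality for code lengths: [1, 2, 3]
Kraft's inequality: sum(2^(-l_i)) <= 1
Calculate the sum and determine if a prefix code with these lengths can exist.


Sum = 2^(-1) + 2^(-2) + 2^(-3)
    = 0.5 + 0.25 + 0.125
    = 7/8 = 0.875
Since 0.875 <= 1, Kraft's inequality IS satisfied.
A prefix code with these lengths CAN exist.

Kraft sum = 0.875. Satisfied.


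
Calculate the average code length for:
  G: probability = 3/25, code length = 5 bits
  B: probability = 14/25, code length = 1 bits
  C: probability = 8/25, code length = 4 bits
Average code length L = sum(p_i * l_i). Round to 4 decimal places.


Weighted contributions p_i * l_i:
  G: (3/25) * 5 = 15/25
  B: (14/25) * 1 = 14/25
  C: (8/25) * 4 = 32/25
Sum = (15 + 14 + 32)/25 = 61/25

L = 61/25 = 2.4400 bits/symbol


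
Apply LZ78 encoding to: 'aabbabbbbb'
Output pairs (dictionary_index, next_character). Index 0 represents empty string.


LZ78 encoding steps:
Dictionary: {0: ''}
Step 1: w='' (idx 0), next='a' -> output (0, 'a'), add 'a' as idx 1
Step 2: w='a' (idx 1), next='b' -> output (1, 'b'), add 'ab' as idx 2
Step 3: w='' (idx 0), next='b' -> output (0, 'b'), add 'b' as idx 3
Step 4: w='ab' (idx 2), next='b' -> output (2, 'b'), add 'abb' as idx 4
Step 5: w='b' (idx 3), next='b' -> output (3, 'b'), add 'bb' as idx 5
Step 6: w='b' (idx 3), end of input -> output (3, '')


Encoded: [(0, 'a'), (1, 'b'), (0, 'b'), (2, 'b'), (3, 'b'), (3, '')]


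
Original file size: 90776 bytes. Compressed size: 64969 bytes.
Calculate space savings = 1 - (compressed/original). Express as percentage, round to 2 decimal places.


ratio = compressed/original = 64969/90776 = 0.715707
savings = 1 - ratio = 1 - 0.715707 = 0.284293
as a percentage: 0.284293 * 100 = 28.43%

Space savings = 1 - 64969/90776 = 28.43%


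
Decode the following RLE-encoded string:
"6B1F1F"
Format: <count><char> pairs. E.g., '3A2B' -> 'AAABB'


Expanding each <count><char> pair:
  6B -> 'BBBBBB'
  1F -> 'F'
  1F -> 'F'

Decoded = BBBBBBFF


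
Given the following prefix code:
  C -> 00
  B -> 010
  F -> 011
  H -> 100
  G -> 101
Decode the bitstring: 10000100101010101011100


Decoding step by step:
Bits 100 -> H
Bits 00 -> C
Bits 100 -> H
Bits 101 -> G
Bits 010 -> B
Bits 101 -> G
Bits 011 -> F
Bits 100 -> H


Decoded message: HCHGBGFH


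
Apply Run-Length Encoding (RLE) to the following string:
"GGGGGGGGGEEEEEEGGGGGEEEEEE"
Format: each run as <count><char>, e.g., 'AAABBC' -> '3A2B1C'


Scanning runs left to right:
  i=0: run of 'G' x 9 -> '9G'
  i=9: run of 'E' x 6 -> '6E'
  i=15: run of 'G' x 5 -> '5G'
  i=20: run of 'E' x 6 -> '6E'

RLE = 9G6E5G6E


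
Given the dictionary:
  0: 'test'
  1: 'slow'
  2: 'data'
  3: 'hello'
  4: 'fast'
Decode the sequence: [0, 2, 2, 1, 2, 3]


Look up each index in the dictionary:
  0 -> 'test'
  2 -> 'data'
  2 -> 'data'
  1 -> 'slow'
  2 -> 'data'
  3 -> 'hello'

Decoded: "test data data slow data hello"


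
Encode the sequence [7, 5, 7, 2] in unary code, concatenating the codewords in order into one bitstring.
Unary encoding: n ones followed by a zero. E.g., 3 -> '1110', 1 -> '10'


Encode each number as n ones followed by a terminating 0:
  7 -> 11111110 (8 bits)
  5 -> 111110 (6 bits)
  7 -> 11111110 (8 bits)
  2 -> 110 (3 bits)
Total length = 8 + 6 + 8 + 3 = 25 bits.

Unary([7, 5, 7, 2]) = 1111111011111011111110110 (25 bits)


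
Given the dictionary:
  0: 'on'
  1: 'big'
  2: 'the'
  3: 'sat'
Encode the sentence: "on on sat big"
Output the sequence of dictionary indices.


Look up each word in the dictionary:
  'on' -> 0
  'on' -> 0
  'sat' -> 3
  'big' -> 1

Encoded: [0, 0, 3, 1]


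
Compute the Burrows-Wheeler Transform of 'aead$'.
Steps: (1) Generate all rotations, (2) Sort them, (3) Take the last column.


Rotations (sorted):
  0: $aead -> last char: d
  1: ad$ae -> last char: e
  2: aead$ -> last char: $
  3: d$aea -> last char: a
  4: ead$a -> last char: a


BWT = de$aa
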